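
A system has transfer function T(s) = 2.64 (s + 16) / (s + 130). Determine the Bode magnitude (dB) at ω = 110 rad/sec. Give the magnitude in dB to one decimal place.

4.7 dB

|j110 + 16| = √(110² + 16²) = 111.2
|j110 + 130| = √(110² + 130²) = 170.3
|T(j110)| = 2.64 × 111.2 / 170.3 = 1.7232
20 log₁₀(1.7232) = 4.73 dB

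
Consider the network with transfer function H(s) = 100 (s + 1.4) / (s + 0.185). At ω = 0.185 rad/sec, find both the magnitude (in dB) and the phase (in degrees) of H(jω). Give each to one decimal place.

|j0.185 + 1.4| = √(0.185² + 1.4²) = 1.412
|j0.185 + 0.185| = √(0.185² + 0.185²) = 0.2616
|H(j0.185)| = 100 × 1.412 / 0.2616 = 539.76
20 log₁₀(539.76) = 54.64 dB
∠(j0.185 + 1.4) = arctan(0.185/1.4) = 7.53°
∠(j0.185 + 0.185) = arctan(0.185/0.185) = 45.00°
∠H(j0.185) = 7.53° − 45.00° = -37.47°

|H| = 54.6 dB, ∠H = -37.5°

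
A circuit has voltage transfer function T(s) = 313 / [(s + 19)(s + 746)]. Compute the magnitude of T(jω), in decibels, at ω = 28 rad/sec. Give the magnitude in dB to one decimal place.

|j28 + 19| = √(28² + 19²) = 33.84
|j28 + 746| = √(28² + 746²) = 746.5
|T(j28)| = 313 / (33.84 × 746.5) = 0.012391
20 log₁₀(0.012391) = -38.14 dB

-38.1 dB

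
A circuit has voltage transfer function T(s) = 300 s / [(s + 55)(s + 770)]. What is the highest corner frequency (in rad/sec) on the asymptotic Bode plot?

770 rad/sec

Break frequencies occur at each pole and zero magnitude: 55 rad/sec, 770 rad/sec.
The highest is 770 rad/sec.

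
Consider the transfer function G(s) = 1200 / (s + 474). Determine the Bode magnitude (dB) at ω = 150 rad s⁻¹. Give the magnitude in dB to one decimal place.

|j150 + 474| = √(150² + 474²) = 497.2
|G(j150)| = 1200 / 497.2 = 2.4137
20 log₁₀(2.4137) = 7.65 dB

7.7 dB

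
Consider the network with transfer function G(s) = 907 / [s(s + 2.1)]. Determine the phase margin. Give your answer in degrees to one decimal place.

Gain crossover: |G(jω)| = 1 at ω ≈ 30.1 rad s⁻¹.
∠G(j30.1) = −90° − arctan(30.1/2.1) ≈ -176.01°
PM = 180° + (-176.01°) = 3.99°

4.0°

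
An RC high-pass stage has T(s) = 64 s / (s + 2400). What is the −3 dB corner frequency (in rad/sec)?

2400 rad/sec

For a single-pole high-pass, the −3 dB point is at the pole: ω = 2400 rad/sec.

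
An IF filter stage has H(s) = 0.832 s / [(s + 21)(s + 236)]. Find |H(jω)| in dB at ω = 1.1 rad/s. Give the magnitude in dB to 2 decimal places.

|j1.1| = 1.1
|j1.1 + 21| = √(1.1² + 21²) = 21.03
|j1.1 + 236| = √(1.1² + 236²) = 236
|H(j1.1)| = 0.832 × 1.1 / (21.03 × 236) = 0.00018441
20 log₁₀(0.00018441) = -74.684 dB

-74.68 dB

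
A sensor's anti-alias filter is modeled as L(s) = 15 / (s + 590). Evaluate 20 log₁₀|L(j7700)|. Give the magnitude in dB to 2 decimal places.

-54.23 dB

|j7700 + 590| = √(7700² + 590²) = 7723
|L(j7700)| = 15 / 7723 = 0.0019424
20 log₁₀(0.0019424) = -54.233 dB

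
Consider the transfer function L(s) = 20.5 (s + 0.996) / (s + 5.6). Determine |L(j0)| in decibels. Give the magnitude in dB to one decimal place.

L(0) = 20.5 × 0.996 / 5.6 = 3.6461
20 log₁₀(3.6461) = 11.24 dB

11.2 dB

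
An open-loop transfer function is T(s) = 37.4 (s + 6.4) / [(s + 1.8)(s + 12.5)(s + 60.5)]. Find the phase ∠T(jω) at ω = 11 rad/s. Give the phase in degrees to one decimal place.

∠(j11 + 6.4) = arctan(11/6.4) = 59.81°
∠(j11 + 1.8) = arctan(11/1.8) = 80.71°
∠(j11 + 12.5) = arctan(11/12.5) = 41.35°
∠(j11 + 60.5) = arctan(11/60.5) = 10.30°
∠T(j11) = 59.81° − (80.71° + 41.35° + 10.30°) = -72.55°

-72.6°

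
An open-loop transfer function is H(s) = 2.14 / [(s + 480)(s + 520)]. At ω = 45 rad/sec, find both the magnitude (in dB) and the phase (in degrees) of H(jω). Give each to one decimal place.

|H| = -101.4 dB, ∠H = -10.3°

|j45 + 480| = √(45² + 480²) = 482.1
|j45 + 520| = √(45² + 520²) = 521.9
|H(j45)| = 2.14 / (482.1 × 521.9) = 8.5045e-06
20 log₁₀(8.5045e-06) = -101.41 dB
∠(j45 + 480) = arctan(45/480) = 5.36°
∠(j45 + 520) = arctan(45/520) = 4.95°
∠H(j45) = − (5.36° + 4.95°) = -10.30°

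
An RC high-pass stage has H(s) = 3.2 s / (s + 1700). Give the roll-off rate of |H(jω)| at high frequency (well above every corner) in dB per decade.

With 1 zero and 1 pole, the high-frequency asymptotic slope is 20 × (1 − 1) = 0 dB/decade.

0 dB/decade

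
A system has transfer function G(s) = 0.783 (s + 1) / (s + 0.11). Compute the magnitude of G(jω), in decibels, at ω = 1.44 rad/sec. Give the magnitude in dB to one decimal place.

|j1.44 + 1| = √(1.44² + 1²) = 1.753
|j1.44 + 0.11| = √(1.44² + 0.11²) = 1.444
|G(j1.44)| = 0.783 × 1.753 / 1.444 = 0.95052
20 log₁₀(0.95052) = -0.44 dB

-0.4 dB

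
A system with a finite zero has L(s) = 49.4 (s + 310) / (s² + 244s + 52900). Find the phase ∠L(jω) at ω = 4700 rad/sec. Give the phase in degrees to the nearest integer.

∠(j4700 + 310) = arctan(4700/310) = 86.23°
∠[(j4700)² + 244(j4700) + 52900] = ∠[-2.2037e+07 + j1.1468e+06] = 177.02°
∠L(j4700) = 86.23° − 177.02° = -90.79°

-91 deg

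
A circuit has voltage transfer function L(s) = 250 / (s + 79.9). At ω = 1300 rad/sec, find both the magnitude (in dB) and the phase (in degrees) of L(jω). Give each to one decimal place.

|j1300 + 79.9| = √(1300² + 79.9²) = 1302
|L(j1300)| = 250 / 1302 = 0.19195
20 log₁₀(0.19195) = -14.34 dB
∠(j1300 + 79.9) = arctan(1300/79.9) = 86.48°
∠L(j1300) = −86.48° = -86.48°

|L| = -14.3 dB, ∠L = -86.5 deg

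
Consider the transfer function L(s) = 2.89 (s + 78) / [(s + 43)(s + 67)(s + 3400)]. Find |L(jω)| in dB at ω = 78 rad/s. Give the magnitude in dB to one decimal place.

-99.8 dB

|j78 + 78| = √(78² + 78²) = 110.3
|j78 + 43| = √(78² + 43²) = 89.07
|j78 + 67| = √(78² + 67²) = 102.8
|j78 + 3400| = √(78² + 3400²) = 3401
|L(j78)| = 2.89 × 110.3 / (89.07 × 102.8 × 3401) = 1.0235e-05
20 log₁₀(1.0235e-05) = -99.80 dB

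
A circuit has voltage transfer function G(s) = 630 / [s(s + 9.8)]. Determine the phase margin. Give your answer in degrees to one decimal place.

22.1°

Gain crossover: |G(jω)| = 1 at ω ≈ 24.2 rad s⁻¹.
∠G(j24.2) = −90° − arctan(24.2/9.8) ≈ -157.92°
PM = 180° + (-157.92°) = 22.08°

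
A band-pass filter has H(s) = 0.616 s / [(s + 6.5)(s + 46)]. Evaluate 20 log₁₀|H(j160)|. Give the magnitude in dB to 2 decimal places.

|j160| = 160
|j160 + 6.5| = √(160² + 6.5²) = 160.1
|j160 + 46| = √(160² + 46²) = 166.5
|H(j160)| = 0.616 × 160 / (160.1 × 166.5) = 0.0036971
20 log₁₀(0.0036971) = -48.643 dB

-48.64 dB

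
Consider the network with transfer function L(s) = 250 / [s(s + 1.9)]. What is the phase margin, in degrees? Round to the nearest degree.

Gain crossover: |L(jω)| = 1 at ω ≈ 15.8 rad/s.
∠L(j15.8) = −90° − arctan(15.8/1.9) ≈ -173.12°
PM = 180° + (-173.12°) = 6.88°

7°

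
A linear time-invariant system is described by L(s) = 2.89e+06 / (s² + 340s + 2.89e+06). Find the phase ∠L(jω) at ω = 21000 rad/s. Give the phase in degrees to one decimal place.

∠[(j21000)² + 340(j21000) + 2.89e+06] = ∠[-4.3811e+08 + j7.14e+06] = 179.07°
∠L(j21000) = −179.07° = -179.07°

-179.1°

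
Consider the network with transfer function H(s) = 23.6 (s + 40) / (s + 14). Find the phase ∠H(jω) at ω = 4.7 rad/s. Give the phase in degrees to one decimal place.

∠(j4.7 + 40) = arctan(4.7/40) = 6.70°
∠(j4.7 + 14) = arctan(4.7/14) = 18.56°
∠H(j4.7) = 6.70° − 18.56° = -11.86°

-11.9°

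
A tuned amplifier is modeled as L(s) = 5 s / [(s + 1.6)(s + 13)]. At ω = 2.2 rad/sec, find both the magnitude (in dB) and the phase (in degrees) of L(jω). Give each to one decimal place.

|L| = -10.3 dB, ∠L = 26.4 deg

|j2.2| = 2.2
|j2.2 + 1.6| = √(2.2² + 1.6²) = 2.72
|j2.2 + 13| = √(2.2² + 13²) = 13.18
|L(j2.2)| = 5 × 2.2 / (2.72 × 13.18) = 0.30669
20 log₁₀(0.30669) = -10.27 dB
∠(j2.2) = 90.00°
∠(j2.2 + 1.6) = arctan(2.2/1.6) = 53.97°
∠(j2.2 + 13) = arctan(2.2/13) = 9.61°
∠L(j2.2) = 90.00° − (53.97° + 9.61°) = 26.42°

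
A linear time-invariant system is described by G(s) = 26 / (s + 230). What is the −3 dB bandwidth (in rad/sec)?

For a single-pole low-pass, the −3 dB point is at the pole: ω = 230 rad/sec.

230 rad/sec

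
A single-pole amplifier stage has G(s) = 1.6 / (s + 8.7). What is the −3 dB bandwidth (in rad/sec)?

8.7 rad/sec

For a single-pole low-pass, the −3 dB point is at the pole: ω = 8.7 rad/sec.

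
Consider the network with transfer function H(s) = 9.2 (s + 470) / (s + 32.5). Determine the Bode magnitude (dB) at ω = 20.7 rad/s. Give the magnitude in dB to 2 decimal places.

|j20.7 + 470| = √(20.7² + 470²) = 470.5
|j20.7 + 32.5| = √(20.7² + 32.5²) = 38.53
|H(j20.7)| = 9.2 × 470.5 / 38.53 = 112.33
20 log₁₀(112.33) = 41.010 dB

41.01 dB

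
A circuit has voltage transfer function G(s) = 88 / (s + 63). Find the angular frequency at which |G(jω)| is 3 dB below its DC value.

63 rad/sec

For a single-pole low-pass, the −3 dB point is at the pole: ω = 63 rad/sec.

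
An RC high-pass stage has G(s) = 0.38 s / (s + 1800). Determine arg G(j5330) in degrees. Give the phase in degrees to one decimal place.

∠(j5330) = 90.00°
∠(j5330 + 1800) = arctan(5330/1800) = 71.34°
∠G(j5330) = 90.00° − 71.34° = 18.66°

18.7°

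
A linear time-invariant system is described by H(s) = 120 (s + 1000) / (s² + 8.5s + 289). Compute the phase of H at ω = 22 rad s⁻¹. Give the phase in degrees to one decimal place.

-134.9 deg

∠(j22 + 1000) = arctan(22/1000) = 1.26°
∠[(j22)² + 8.5(j22) + 289] = ∠[-195 + j187] = 136.20°
∠H(j22) = 1.26° − 136.20° = -134.94°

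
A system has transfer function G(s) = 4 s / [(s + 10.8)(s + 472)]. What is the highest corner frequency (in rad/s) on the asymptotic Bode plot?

Break frequencies occur at each pole and zero magnitude: 10.8 rad/s, 472 rad/s.
The highest is 472 rad/s.

472 rad/s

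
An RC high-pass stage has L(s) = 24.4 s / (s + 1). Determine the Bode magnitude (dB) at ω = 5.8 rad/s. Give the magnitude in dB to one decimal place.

|j5.8| = 5.8
|j5.8 + 1| = √(5.8² + 1²) = 5.886
|L(j5.8)| = 24.4 × 5.8 / 5.886 = 24.045
20 log₁₀(24.045) = 27.62 dB

27.6 dB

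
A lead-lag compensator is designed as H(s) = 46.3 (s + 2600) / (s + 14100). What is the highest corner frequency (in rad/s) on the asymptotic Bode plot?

14100 rad/s

Break frequencies occur at each pole and zero magnitude: 2600 rad/s, 14100 rad/s.
The highest is 14100 rad/s.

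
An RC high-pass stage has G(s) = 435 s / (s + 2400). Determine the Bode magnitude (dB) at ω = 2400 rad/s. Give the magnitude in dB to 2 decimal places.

49.76 dB

|j2400| = 2400
|j2400 + 2400| = √(2400² + 2400²) = 3394
|G(j2400)| = 435 × 2400 / 3394 = 307.59
20 log₁₀(307.59) = 49.759 dB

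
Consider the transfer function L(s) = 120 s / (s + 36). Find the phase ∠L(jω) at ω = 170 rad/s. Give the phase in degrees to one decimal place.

∠(j170) = 90.00°
∠(j170 + 36) = arctan(170/36) = 78.04°
∠L(j170) = 90.00° − 78.04° = 11.96°

12.0°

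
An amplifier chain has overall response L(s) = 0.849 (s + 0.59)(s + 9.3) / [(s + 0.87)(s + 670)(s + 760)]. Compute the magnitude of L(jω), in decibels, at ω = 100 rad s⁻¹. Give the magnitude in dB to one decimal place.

-75.7 dB

|j100 + 0.59| = √(100² + 0.59²) = 100
|j100 + 9.3| = √(100² + 9.3²) = 100.4
|j100 + 0.87| = √(100² + 0.87²) = 100
|j100 + 670| = √(100² + 670²) = 677.4
|j100 + 760| = √(100² + 760²) = 766.6
|L(j100)| = 0.849 × 100 × 100.4 / (100 × 677.4 × 766.6) = 0.0001642
20 log₁₀(0.0001642) = -75.69 dB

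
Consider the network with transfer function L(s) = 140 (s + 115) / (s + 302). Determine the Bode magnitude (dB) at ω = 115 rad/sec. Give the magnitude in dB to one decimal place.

|j115 + 115| = √(115² + 115²) = 162.6
|j115 + 302| = √(115² + 302²) = 323.2
|L(j115)| = 140 × 162.6 / 323.2 = 70.458
20 log₁₀(70.458) = 36.96 dB

37.0 dB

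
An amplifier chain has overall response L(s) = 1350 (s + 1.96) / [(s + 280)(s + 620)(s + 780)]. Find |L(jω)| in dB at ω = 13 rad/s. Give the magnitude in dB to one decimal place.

|j13 + 1.96| = √(13² + 1.96²) = 13.15
|j13 + 280| = √(13² + 280²) = 280.3
|j13 + 620| = √(13² + 620²) = 620.1
|j13 + 780| = √(13² + 780²) = 780.1
|L(j13)| = 1350 × 13.15 / (280.3 × 620.1 × 780.1) = 0.00013089
20 log₁₀(0.00013089) = -77.66 dB

-77.7 dB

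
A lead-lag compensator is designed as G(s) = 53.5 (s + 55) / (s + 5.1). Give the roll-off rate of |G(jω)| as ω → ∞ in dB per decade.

0 dB/decade

With 1 zero and 1 pole, the high-frequency asymptotic slope is 20 × (1 − 1) = 0 dB/decade.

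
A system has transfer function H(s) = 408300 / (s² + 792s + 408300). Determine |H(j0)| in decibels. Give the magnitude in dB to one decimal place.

0.0 dB

H(0) = 408300 / 408300 = 1
20 log₁₀(1) = 0.00 dB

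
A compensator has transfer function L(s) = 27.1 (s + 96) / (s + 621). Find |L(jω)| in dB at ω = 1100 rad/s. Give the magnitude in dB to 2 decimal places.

27.49 dB

|j1100 + 96| = √(1100² + 96²) = 1104
|j1100 + 621| = √(1100² + 621²) = 1263
|L(j1100)| = 27.1 × 1104 / 1263 = 23.689
20 log₁₀(23.689) = 27.491 dB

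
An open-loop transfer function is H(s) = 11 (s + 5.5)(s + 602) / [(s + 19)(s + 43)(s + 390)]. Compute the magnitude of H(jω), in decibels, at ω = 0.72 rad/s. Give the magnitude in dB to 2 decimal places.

-18.77 dB

|j0.72 + 5.5| = √(0.72² + 5.5²) = 5.547
|j0.72 + 602| = √(0.72² + 602²) = 602
|j0.72 + 19| = √(0.72² + 19²) = 19.01
|j0.72 + 43| = √(0.72² + 43²) = 43.01
|j0.72 + 390| = √(0.72² + 390²) = 390
|H(j0.72)| = 11 × 5.547 × 602 / (19.01 × 43.01 × 390) = 0.11518
20 log₁₀(0.11518) = -18.772 dB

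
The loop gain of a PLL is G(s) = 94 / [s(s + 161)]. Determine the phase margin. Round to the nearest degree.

90°

Gain crossover: |G(jω)| = 1 at ω ≈ 0.584 rad/sec.
∠G(j0.584) = −90° − arctan(0.584/161) ≈ -90.21°
PM = 180° + (-90.21°) = 89.79°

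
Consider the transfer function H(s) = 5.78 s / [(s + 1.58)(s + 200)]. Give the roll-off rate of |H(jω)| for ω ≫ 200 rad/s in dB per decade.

With 1 zero and 2 poles, the high-frequency asymptotic slope is 20 × (1 − 2) = -20 dB/decade.

-20 dB/decade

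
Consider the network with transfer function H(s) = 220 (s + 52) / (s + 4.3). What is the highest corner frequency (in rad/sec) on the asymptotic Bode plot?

52 rad/sec

Break frequencies occur at each pole and zero magnitude: 4.3 rad/sec, 52 rad/sec.
The highest is 52 rad/sec.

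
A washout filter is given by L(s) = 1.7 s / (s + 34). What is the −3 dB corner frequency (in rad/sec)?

For a single-pole high-pass, the −3 dB point is at the pole: ω = 34 rad/sec.

34 rad/sec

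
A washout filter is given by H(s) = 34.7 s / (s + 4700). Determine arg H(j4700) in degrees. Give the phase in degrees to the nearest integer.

∠(j4700) = 90.00°
∠(j4700 + 4700) = arctan(4700/4700) = 45.00°
∠H(j4700) = 90.00° − 45.00° = 45.00°

45°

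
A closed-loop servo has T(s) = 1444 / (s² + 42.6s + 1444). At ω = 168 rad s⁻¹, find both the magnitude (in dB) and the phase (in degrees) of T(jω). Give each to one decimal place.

|(j168)² + 42.6(j168) + 1444| = |-26780 + j7156.8| = 2.772e+04
|T(j168)| = 1444 / 2.772e+04 = 0.052093
20 log₁₀(0.052093) = -25.66 dB
∠[(j168)² + 42.6(j168) + 1444] = ∠[-26780 + j7156.8] = 165.04°
∠T(j168) = −165.04° = -165.04°

|T| = -25.7 dB, ∠T = -165.0°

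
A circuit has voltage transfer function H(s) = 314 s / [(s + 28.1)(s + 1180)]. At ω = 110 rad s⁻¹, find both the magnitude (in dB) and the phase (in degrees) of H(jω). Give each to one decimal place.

|j110| = 110
|j110 + 28.1| = √(110² + 28.1²) = 113.5
|j110 + 1180| = √(110² + 1180²) = 1185
|H(j110)| = 314 × 110 / (113.5 × 1185) = 0.25671
20 log₁₀(0.25671) = -11.81 dB
∠(j110) = 90.00°
∠(j110 + 28.1) = arctan(110/28.1) = 75.67°
∠(j110 + 1180) = arctan(110/1180) = 5.33°
∠H(j110) = 90.00° − (75.67° + 5.33°) = 9.00°

|H| = -11.8 dB, ∠H = 9.0°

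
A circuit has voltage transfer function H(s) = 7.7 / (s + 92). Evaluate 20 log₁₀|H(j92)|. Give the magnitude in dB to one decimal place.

|j92 + 92| = √(92² + 92²) = 130.1
|H(j92)| = 7.7 / 130.1 = 0.059182
20 log₁₀(0.059182) = -24.56 dB

-24.6 dB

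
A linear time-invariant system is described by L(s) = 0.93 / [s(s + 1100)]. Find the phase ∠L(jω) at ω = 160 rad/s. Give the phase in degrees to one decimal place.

-98.3°

∠(j160 + 1100) = arctan(160/1100) = 8.28°
∠(j160) = 90.00°
∠L(j160) = − (8.28° + 90.00°) = -98.28°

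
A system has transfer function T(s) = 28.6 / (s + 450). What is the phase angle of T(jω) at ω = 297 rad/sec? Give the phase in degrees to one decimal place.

∠(j297 + 450) = arctan(297/450) = 33.42°
∠T(j297) = −33.42° = -33.42°

-33.4 deg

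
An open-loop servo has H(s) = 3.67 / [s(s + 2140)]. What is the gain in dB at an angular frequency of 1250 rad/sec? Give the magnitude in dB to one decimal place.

-118.5 dB

|j1250 + 2140| = √(1250² + 2140²) = 2478
|j1250| = 1250
|H(j1250)| = 3.67 / (2478 × 1250) = 1.1847e-06
20 log₁₀(1.1847e-06) = -118.53 dB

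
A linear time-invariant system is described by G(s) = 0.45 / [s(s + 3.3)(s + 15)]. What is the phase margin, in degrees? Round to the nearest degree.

90 deg

Gain crossover: |G(jω)| = 1 at ω ≈ 0.00909 rad/s.
∠G(j0.00909) = −90° − arctan(0.00909/3.3) − arctan(0.00909/15) ≈ -90.19°
PM = 180° + (-90.19°) = 89.81°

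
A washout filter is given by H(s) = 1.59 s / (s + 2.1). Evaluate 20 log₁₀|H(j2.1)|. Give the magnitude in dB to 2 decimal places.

|j2.1| = 2.1
|j2.1 + 2.1| = √(2.1² + 2.1²) = 2.97
|H(j2.1)| = 1.59 × 2.1 / 2.97 = 1.1243
20 log₁₀(1.1243) = 1.018 dB

1.02 dB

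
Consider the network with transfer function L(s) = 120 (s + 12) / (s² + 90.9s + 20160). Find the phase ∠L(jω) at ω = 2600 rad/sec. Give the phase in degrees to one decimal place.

-88.3°

∠(j2600 + 12) = arctan(2600/12) = 89.74°
∠[(j2600)² + 90.9(j2600) + 20160] = ∠[-6.7398e+06 + j2.3634e+05] = 177.99°
∠L(j2600) = 89.74° − 177.99° = -88.26°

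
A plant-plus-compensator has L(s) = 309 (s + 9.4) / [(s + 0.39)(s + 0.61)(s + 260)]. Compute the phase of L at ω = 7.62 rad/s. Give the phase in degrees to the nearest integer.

∠(j7.62 + 9.4) = arctan(7.62/9.4) = 39.03°
∠(j7.62 + 0.39) = arctan(7.62/0.39) = 87.07°
∠(j7.62 + 0.61) = arctan(7.62/0.61) = 85.42°
∠(j7.62 + 260) = arctan(7.62/260) = 1.68°
∠L(j7.62) = 39.03° − (87.07° + 85.42° + 1.68°) = -135.14°

-135°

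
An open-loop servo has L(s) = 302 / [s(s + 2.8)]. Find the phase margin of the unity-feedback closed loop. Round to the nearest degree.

Gain crossover: |L(jω)| = 1 at ω ≈ 17.3 rad/s.
∠L(j17.3) = −90° − arctan(17.3/2.8) ≈ -170.79°
PM = 180° + (-170.79°) = 9.21°

9 deg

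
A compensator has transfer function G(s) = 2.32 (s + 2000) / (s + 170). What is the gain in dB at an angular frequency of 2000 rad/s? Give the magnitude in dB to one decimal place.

10.3 dB

|j2000 + 2000| = √(2000² + 2000²) = 2828
|j2000 + 170| = √(2000² + 170²) = 2007
|G(j2000)| = 2.32 × 2828 / 2007 = 3.2692
20 log₁₀(3.2692) = 10.29 dB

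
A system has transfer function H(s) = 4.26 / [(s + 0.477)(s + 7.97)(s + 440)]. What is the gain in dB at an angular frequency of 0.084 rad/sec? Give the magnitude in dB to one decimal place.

-52.0 dB

|j0.084 + 0.477| = √(0.084² + 0.477²) = 0.4843
|j0.084 + 7.97| = √(0.084² + 7.97²) = 7.97
|j0.084 + 440| = √(0.084² + 440²) = 440
|H(j0.084)| = 4.26 / (0.4843 × 7.97 × 440) = 0.002508
20 log₁₀(0.002508) = -52.01 dB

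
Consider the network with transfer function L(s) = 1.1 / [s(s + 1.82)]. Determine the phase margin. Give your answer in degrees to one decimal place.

Gain crossover: |L(jω)| = 1 at ω ≈ 0.576 rad s⁻¹.
∠L(j0.576) = −90° − arctan(0.576/1.82) ≈ -107.57°
PM = 180° + (-107.57°) = 72.43°

72.4°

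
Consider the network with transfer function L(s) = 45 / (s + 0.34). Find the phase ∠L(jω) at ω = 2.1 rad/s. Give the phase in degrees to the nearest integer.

-81°

∠(j2.1 + 0.34) = arctan(2.1/0.34) = 80.80°
∠L(j2.1) = −80.80° = -80.80°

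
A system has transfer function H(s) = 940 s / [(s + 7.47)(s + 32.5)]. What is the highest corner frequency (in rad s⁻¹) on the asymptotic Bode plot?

32.5 rad s⁻¹

Break frequencies occur at each pole and zero magnitude: 7.47 rad s⁻¹, 32.5 rad s⁻¹.
The highest is 32.5 rad s⁻¹.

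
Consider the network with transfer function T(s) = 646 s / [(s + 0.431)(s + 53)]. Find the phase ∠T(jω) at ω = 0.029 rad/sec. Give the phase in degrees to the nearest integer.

∠(j0.029) = 90.00°
∠(j0.029 + 0.431) = arctan(0.029/0.431) = 3.85°
∠(j0.029 + 53) = arctan(0.029/53) = 0.03°
∠T(j0.029) = 90.00° − (3.85° + 0.03°) = 86.12°

86 deg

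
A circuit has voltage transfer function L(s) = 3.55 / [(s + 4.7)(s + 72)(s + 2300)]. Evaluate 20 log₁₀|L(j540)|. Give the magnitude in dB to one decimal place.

-165.8 dB

|j540 + 4.7| = √(540² + 4.7²) = 540
|j540 + 72| = √(540² + 72²) = 544.8
|j540 + 2300| = √(540² + 2300²) = 2363
|L(j540)| = 3.55 / (540 × 544.8 × 2363) = 5.1076e-09
20 log₁₀(5.1076e-09) = -165.84 dB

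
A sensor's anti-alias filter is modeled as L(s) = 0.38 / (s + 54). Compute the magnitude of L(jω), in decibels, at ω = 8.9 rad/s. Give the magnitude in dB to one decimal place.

-43.2 dB

|j8.9 + 54| = √(8.9² + 54²) = 54.73
|L(j8.9)| = 0.38 / 54.73 = 0.0069434
20 log₁₀(0.0069434) = -43.17 dB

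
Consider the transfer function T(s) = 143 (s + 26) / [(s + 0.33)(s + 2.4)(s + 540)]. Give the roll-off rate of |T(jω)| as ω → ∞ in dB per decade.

-40 dB/decade

With 1 zero and 3 poles, the high-frequency asymptotic slope is 20 × (1 − 3) = -40 dB/decade.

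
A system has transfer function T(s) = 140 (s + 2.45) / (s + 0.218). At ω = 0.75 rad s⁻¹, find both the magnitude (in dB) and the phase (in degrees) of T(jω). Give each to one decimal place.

|j0.75 + 2.45| = √(0.75² + 2.45²) = 2.562
|j0.75 + 0.218| = √(0.75² + 0.218²) = 0.781
|T(j0.75)| = 140 × 2.562 / 0.781 = 459.27
20 log₁₀(459.27) = 53.24 dB
∠(j0.75 + 2.45) = arctan(0.75/2.45) = 17.02°
∠(j0.75 + 0.218) = arctan(0.75/0.218) = 73.79°
∠T(j0.75) = 17.02° − 73.79° = -56.77°

|T| = 53.2 dB, ∠T = -56.8°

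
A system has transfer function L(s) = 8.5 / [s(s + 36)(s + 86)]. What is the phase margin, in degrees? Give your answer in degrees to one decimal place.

90.0°

Gain crossover: |L(jω)| = 1 at ω ≈ 0.00275 rad/sec.
∠L(j0.00275) = −90° − arctan(0.00275/36) − arctan(0.00275/86) ≈ -90.01°
PM = 180° + (-90.01°) = 89.99°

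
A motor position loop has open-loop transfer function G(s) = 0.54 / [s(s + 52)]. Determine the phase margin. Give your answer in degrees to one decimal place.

Gain crossover: |G(jω)| = 1 at ω ≈ 0.0104 rad/s.
∠G(j0.0104) = −90° − arctan(0.0104/52) ≈ -90.01°
PM = 180° + (-90.01°) = 89.99°

90.0°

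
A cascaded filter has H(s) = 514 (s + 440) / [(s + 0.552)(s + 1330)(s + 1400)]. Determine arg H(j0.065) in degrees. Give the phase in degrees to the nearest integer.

-7°

∠(j0.065 + 440) = arctan(0.065/440) = 0.01°
∠(j0.065 + 0.552) = arctan(0.065/0.552) = 6.72°
∠(j0.065 + 1330) = arctan(0.065/1330) = 0.00°
∠(j0.065 + 1400) = arctan(0.065/1400) = 0.00°
∠H(j0.065) = 0.01° − (6.72° + 0.00° + 0.00°) = -6.71°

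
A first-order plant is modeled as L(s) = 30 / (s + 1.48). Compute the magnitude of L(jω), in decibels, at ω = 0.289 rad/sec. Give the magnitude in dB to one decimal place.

|j0.289 + 1.48| = √(0.289² + 1.48²) = 1.508
|L(j0.289)| = 30 / 1.508 = 19.895
20 log₁₀(19.895) = 25.97 dB

26.0 dB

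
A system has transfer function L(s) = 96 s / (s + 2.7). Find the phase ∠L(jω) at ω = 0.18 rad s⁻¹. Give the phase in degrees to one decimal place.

86.2°

∠(j0.18) = 90.00°
∠(j0.18 + 2.7) = arctan(0.18/2.7) = 3.81°
∠L(j0.18) = 90.00° − 3.81° = 86.19°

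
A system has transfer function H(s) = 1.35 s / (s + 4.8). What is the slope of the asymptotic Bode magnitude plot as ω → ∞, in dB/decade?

With 1 zero and 1 pole, the high-frequency asymptotic slope is 20 × (1 − 1) = 0 dB/decade.

0 dB/decade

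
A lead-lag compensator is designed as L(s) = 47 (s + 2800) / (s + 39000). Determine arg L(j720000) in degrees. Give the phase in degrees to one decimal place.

2.9 deg

∠(j720000 + 2800) = arctan(720000/2800) = 89.78°
∠(j720000 + 39000) = arctan(720000/39000) = 86.90°
∠L(j720000) = 89.78° − 86.90° = 2.88°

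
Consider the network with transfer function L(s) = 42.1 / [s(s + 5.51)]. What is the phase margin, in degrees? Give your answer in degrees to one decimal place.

45.4 deg

Gain crossover: |L(jω)| = 1 at ω ≈ 5.44 rad/s.
∠L(j5.44) = −90° − arctan(5.44/5.51) ≈ -134.62°
PM = 180° + (-134.62°) = 45.38°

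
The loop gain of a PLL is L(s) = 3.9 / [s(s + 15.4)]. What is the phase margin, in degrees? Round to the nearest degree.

89°

Gain crossover: |L(jω)| = 1 at ω ≈ 0.253 rad s⁻¹.
∠L(j0.253) = −90° − arctan(0.253/15.4) ≈ -90.94°
PM = 180° + (-90.94°) = 89.06°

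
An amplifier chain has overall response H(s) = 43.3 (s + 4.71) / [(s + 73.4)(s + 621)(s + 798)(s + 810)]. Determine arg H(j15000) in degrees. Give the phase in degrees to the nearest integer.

-261°

∠(j15000 + 4.71) = arctan(15000/4.71) = 89.98°
∠(j15000 + 73.4) = arctan(15000/73.4) = 89.72°
∠(j15000 + 621) = arctan(15000/621) = 87.63°
∠(j15000 + 798) = arctan(15000/798) = 86.95°
∠(j15000 + 810) = arctan(15000/810) = 86.91°
∠H(j15000) = 89.98° − (89.72° + 87.63° + 86.95° + 86.91°) = -261.23°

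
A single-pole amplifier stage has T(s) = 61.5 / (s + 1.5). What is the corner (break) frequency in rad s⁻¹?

The single real pole at s = −1.5 gives a corner at ω = 1.5 rad s⁻¹.

1.5 rad s⁻¹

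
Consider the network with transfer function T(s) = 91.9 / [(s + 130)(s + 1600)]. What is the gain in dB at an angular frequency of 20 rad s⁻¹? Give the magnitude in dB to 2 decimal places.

-67.20 dB

|j20 + 130| = √(20² + 130²) = 131.5
|j20 + 1600| = √(20² + 1600²) = 1600
|T(j20)| = 91.9 / (131.5 × 1600) = 0.00043666
20 log₁₀(0.00043666) = -67.197 dB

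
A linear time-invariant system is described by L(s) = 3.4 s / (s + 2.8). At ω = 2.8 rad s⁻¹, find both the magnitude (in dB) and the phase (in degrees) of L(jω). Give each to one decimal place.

|L| = 7.6 dB, ∠L = 45.0 deg

|j2.8| = 2.8
|j2.8 + 2.8| = √(2.8² + 2.8²) = 3.96
|L(j2.8)| = 3.4 × 2.8 / 3.96 = 2.4042
20 log₁₀(2.4042) = 7.62 dB
∠(j2.8) = 90.00°
∠(j2.8 + 2.8) = arctan(2.8/2.8) = 45.00°
∠L(j2.8) = 90.00° − 45.00° = 45.00°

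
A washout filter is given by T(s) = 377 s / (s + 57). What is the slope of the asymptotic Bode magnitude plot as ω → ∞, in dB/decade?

0 dB/decade

With 1 zero and 1 pole, the high-frequency asymptotic slope is 20 × (1 − 1) = 0 dB/decade.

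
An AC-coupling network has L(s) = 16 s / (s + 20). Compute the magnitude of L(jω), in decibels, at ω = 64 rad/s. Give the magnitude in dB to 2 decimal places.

|j64| = 64
|j64 + 20| = √(64² + 20²) = 67.05
|L(j64)| = 16 × 64 / 67.05 = 15.272
20 log₁₀(15.272) = 23.678 dB

23.68 dB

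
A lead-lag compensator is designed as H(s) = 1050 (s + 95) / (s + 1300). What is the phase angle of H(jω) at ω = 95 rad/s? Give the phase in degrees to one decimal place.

40.8°

∠(j95 + 95) = arctan(95/95) = 45.00°
∠(j95 + 1300) = arctan(95/1300) = 4.18°
∠H(j95) = 45.00° − 4.18° = 40.82°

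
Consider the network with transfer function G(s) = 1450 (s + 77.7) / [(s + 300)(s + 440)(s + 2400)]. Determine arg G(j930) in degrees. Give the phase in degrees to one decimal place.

-72.8°

∠(j930 + 77.7) = arctan(930/77.7) = 85.22°
∠(j930 + 300) = arctan(930/300) = 72.12°
∠(j930 + 440) = arctan(930/440) = 64.68°
∠(j930 + 2400) = arctan(930/2400) = 21.18°
∠G(j930) = 85.22° − (72.12° + 64.68° + 21.18°) = -72.76°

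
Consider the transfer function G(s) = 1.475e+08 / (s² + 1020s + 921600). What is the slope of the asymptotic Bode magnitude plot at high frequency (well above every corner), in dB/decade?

-40 dB/decade

With 0 zeros and 2 poles, the high-frequency asymptotic slope is 20 × (0 − 2) = -40 dB/decade.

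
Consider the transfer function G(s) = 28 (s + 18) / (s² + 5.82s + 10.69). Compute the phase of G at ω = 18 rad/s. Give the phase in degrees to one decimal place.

∠(j18 + 18) = arctan(18/18) = 45.00°
∠[(j18)² + 5.82(j18) + 10.69] = ∠[-313.31 + j104.76] = 161.51°
∠G(j18) = 45.00° − 161.51° = -116.51°

-116.5°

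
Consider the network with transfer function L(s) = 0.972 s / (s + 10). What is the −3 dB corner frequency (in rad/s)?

For a single-pole high-pass, the −3 dB point is at the pole: ω = 10 rad/s.

10 rad/s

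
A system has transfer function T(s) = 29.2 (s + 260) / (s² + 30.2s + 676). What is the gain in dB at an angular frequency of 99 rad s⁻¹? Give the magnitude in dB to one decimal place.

|j99 + 260| = √(99² + 260²) = 278.2
|(j99)² + 30.2(j99) + 676| = |-9125 + j2989.8| = 9602
|T(j99)| = 29.2 × 278.2 / 9602 = 0.84602
20 log₁₀(0.84602) = -1.45 dB

-1.5 dB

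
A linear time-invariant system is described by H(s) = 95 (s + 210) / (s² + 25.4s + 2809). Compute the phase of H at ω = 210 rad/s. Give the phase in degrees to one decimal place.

∠(j210 + 210) = arctan(210/210) = 45.00°
∠[(j210)² + 25.4(j210) + 2809] = ∠[-41291 + j5334] = 172.64°
∠H(j210) = 45.00° − 172.64° = -127.64°

-127.6°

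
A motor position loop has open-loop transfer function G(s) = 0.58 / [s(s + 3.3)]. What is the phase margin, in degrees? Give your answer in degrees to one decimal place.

Gain crossover: |G(jω)| = 1 at ω ≈ 0.176 rad/s.
∠G(j0.176) = −90° − arctan(0.176/3.3) ≈ -93.04°
PM = 180° + (-93.04°) = 86.96°

87.0 deg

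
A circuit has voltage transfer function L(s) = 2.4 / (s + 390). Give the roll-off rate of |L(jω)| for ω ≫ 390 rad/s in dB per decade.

With 0 zeros and 1 pole, the high-frequency asymptotic slope is 20 × (0 − 1) = -20 dB/decade.

-20 dB/decade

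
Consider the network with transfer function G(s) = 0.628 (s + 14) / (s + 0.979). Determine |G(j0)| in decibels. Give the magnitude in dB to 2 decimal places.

G(0) = 0.628 × 14 / 0.979 = 8.9806
20 log₁₀(8.9806) = 19.066 dB

19.07 dB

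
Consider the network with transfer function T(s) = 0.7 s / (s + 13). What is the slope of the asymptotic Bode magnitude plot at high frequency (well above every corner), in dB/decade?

With 1 zero and 1 pole, the high-frequency asymptotic slope is 20 × (1 − 1) = 0 dB/decade.

0 dB/decade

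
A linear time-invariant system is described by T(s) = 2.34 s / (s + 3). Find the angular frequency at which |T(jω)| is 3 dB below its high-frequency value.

For a single-pole high-pass, the −3 dB point is at the pole: ω = 3 rad/sec.

3 rad/sec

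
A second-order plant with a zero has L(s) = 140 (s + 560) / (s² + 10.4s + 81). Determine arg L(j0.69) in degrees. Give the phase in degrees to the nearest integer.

-5°

∠(j0.69 + 560) = arctan(0.69/560) = 0.07°
∠[(j0.69)² + 10.4(j0.69) + 81] = ∠[80.524 + j7.176] = 5.09°
∠L(j0.69) = 0.07° − 5.09° = -5.02°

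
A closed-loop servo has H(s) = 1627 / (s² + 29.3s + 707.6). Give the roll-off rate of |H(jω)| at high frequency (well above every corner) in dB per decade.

-40 dB/decade

With 0 zeros and 2 poles, the high-frequency asymptotic slope is 20 × (0 − 2) = -40 dB/decade.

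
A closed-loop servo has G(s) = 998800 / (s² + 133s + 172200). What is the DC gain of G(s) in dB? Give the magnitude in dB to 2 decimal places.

G(0) = 998800 / 172200 = 5.8002
20 log₁₀(5.8002) = 15.269 dB

15.27 dB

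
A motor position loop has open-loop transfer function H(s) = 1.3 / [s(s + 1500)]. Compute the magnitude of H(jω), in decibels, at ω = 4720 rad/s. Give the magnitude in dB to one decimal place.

|j4720 + 1500| = √(4720² + 1500²) = 4953
|j4720| = 4720
|H(j4720)| = 1.3 / (4953 × 4720) = 5.5612e-08
20 log₁₀(5.5612e-08) = -145.10 dB

-145.1 dB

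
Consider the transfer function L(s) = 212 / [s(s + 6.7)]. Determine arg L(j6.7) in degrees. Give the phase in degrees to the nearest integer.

∠(j6.7 + 6.7) = arctan(6.7/6.7) = 45.00°
∠(j6.7) = 90.00°
∠L(j6.7) = − (45.00° + 90.00°) = -135.00°

-135°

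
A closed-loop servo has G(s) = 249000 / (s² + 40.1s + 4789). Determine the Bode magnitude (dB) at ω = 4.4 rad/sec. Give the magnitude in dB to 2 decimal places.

|(j4.4)² + 40.1(j4.4) + 4789| = |4769.6 + j176.44| = 4773
|G(j4.4)| = 249000 / 4773 = 52.17
20 log₁₀(52.17) = 34.348 dB

34.35 dB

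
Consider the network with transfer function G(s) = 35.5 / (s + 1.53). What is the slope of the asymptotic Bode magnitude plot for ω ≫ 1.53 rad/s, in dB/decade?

-20 dB/decade

With 0 zeros and 1 pole, the high-frequency asymptotic slope is 20 × (0 − 1) = -20 dB/decade.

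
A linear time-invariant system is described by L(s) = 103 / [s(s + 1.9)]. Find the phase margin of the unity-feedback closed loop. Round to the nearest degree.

11°

Gain crossover: |L(jω)| = 1 at ω ≈ 10.1 rad/sec.
∠L(j10.1) = −90° − arctan(10.1/1.9) ≈ -169.31°
PM = 180° + (-169.31°) = 10.69°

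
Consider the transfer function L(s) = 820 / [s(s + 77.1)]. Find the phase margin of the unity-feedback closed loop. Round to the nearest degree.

Gain crossover: |L(jω)| = 1 at ω ≈ 10.5 rad/sec.
∠L(j10.5) = −90° − arctan(10.5/77.1) ≈ -97.78°
PM = 180° + (-97.78°) = 82.22°

82 deg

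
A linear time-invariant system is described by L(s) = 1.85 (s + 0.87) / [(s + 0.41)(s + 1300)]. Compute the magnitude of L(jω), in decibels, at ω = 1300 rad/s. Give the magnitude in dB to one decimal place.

|j1300 + 0.87| = √(1300² + 0.87²) = 1300
|j1300 + 0.41| = √(1300² + 0.41²) = 1300
|j1300 + 1300| = √(1300² + 1300²) = 1838
|L(j1300)| = 1.85 × 1300 / (1300 × 1838) = 0.0010063
20 log₁₀(0.0010063) = -59.95 dB

-59.9 dB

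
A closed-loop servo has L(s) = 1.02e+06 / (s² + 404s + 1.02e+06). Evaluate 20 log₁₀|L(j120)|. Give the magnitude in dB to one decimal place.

|(j120)² + 404(j120) + 1.02e+06| = |1.0056e+06 + j48480| = 1.007e+06
|L(j120)| = 1.02e+06 / 1.007e+06 = 1.0131
20 log₁₀(1.0131) = 0.11 dB

0.1 dB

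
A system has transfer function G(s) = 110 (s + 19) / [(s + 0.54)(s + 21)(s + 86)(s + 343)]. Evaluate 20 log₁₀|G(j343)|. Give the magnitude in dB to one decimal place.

-114.6 dB

|j343 + 19| = √(343² + 19²) = 343.5
|j343 + 0.54| = √(343² + 0.54²) = 343
|j343 + 21| = √(343² + 21²) = 343.6
|j343 + 86| = √(343² + 86²) = 353.6
|j343 + 343| = √(343² + 343²) = 485.1
|G(j343)| = 110 × 343.5 / (343 × 343.6 × 353.6 × 485.1) = 1.869e-06
20 log₁₀(1.869e-06) = -114.57 dB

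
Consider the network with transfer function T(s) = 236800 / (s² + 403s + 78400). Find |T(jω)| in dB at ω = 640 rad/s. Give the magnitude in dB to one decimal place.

|(j640)² + 403(j640) + 78400| = |-3.312e+05 + j2.5792e+05| = 4.198e+05
|T(j640)| = 236800 / 4.198e+05 = 0.5641
20 log₁₀(0.5641) = -4.97 dB

-5.0 dB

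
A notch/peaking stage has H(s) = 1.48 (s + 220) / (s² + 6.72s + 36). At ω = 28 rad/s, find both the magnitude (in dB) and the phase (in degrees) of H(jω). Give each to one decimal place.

|j28 + 220| = √(28² + 220²) = 221.8
|(j28)² + 6.72(j28) + 36| = |-748 + j188.16| = 771.3
|H(j28)| = 1.48 × 221.8 / 771.3 = 0.42555
20 log₁₀(0.42555) = -7.42 dB
∠(j28 + 220) = arctan(28/220) = 7.25°
∠[(j28)² + 6.72(j28) + 36] = ∠[-748 + j188.16] = 165.88°
∠H(j28) = 7.25° − 165.88° = -158.63°

|H| = -7.4 dB, ∠H = -158.6 deg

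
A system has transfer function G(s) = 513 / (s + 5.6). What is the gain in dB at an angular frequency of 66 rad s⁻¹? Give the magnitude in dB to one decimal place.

17.8 dB

|j66 + 5.6| = √(66² + 5.6²) = 66.24
|G(j66)| = 513 / 66.24 = 7.7449
20 log₁₀(7.7449) = 17.78 dB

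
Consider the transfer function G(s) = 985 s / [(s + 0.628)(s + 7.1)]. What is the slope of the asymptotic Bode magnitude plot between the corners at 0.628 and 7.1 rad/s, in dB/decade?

0 dB/decade

In this band the factors already past their corner are: 1 differentiator zero, pole at 0.628; net slope = 0 dB/decade.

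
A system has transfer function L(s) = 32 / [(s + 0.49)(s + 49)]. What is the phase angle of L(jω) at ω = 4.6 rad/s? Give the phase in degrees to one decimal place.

-89.3°

∠(j4.6 + 0.49) = arctan(4.6/0.49) = 83.92°
∠(j4.6 + 49) = arctan(4.6/49) = 5.36°
∠L(j4.6) = − (83.92° + 5.36°) = -89.28°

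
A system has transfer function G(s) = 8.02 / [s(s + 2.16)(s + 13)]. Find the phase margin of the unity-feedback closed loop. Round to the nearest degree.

Gain crossover: |G(jω)| = 1 at ω ≈ 0.283 rad/s.
∠G(j0.283) = −90° − arctan(0.283/2.16) − arctan(0.283/13) ≈ -98.72°
PM = 180° + (-98.72°) = 81.28°

81 deg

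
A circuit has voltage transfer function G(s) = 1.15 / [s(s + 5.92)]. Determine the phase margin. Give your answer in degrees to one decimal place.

Gain crossover: |G(jω)| = 1 at ω ≈ 0.194 rad/s.
∠G(j0.194) = −90° − arctan(0.194/5.92) ≈ -91.88°
PM = 180° + (-91.88°) = 88.12°

88.1°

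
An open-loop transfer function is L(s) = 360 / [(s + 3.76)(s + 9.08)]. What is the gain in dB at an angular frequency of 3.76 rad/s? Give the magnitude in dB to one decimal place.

16.8 dB

|j3.76 + 3.76| = √(3.76² + 3.76²) = 5.317
|j3.76 + 9.08| = √(3.76² + 9.08²) = 9.828
|L(j3.76)| = 360 / (5.317 × 9.828) = 6.8889
20 log₁₀(6.8889) = 16.76 dB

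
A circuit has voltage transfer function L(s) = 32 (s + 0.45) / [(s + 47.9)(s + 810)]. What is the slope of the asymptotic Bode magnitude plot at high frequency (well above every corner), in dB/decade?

-20 dB/decade

With 1 zero and 2 poles, the high-frequency asymptotic slope is 20 × (1 − 2) = -20 dB/decade.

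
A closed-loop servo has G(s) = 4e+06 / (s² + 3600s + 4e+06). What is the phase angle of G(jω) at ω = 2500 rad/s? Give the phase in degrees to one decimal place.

-104.0°

∠[(j2500)² + 3600(j2500) + 4e+06] = ∠[-2.25e+06 + j9e+06] = 104.04°
∠G(j2500) = −104.04° = -104.04°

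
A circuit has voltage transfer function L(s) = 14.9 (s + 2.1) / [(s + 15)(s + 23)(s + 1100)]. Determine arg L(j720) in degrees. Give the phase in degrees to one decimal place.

∠(j720 + 2.1) = arctan(720/2.1) = 89.83°
∠(j720 + 15) = arctan(720/15) = 88.81°
∠(j720 + 23) = arctan(720/23) = 88.17°
∠(j720 + 1100) = arctan(720/1100) = 33.21°
∠L(j720) = 89.83° − (88.81° + 88.17° + 33.21°) = -120.35°

-120.4 deg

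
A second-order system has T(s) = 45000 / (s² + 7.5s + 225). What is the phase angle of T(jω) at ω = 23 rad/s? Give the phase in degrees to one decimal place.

∠[(j23)² + 7.5(j23) + 225] = ∠[-304 + j172.5] = 150.43°
∠T(j23) = −150.43° = -150.43°

-150.4 deg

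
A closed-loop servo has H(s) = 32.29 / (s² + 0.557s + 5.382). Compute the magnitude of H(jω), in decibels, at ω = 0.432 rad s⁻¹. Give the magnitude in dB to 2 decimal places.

15.86 dB

|(j0.432)² + 0.557(j0.432) + 5.382| = |5.1954 + j0.24062| = 5.201
|H(j0.432)| = 32.29 / 5.201 = 6.2085
20 log₁₀(6.2085) = 15.860 dB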